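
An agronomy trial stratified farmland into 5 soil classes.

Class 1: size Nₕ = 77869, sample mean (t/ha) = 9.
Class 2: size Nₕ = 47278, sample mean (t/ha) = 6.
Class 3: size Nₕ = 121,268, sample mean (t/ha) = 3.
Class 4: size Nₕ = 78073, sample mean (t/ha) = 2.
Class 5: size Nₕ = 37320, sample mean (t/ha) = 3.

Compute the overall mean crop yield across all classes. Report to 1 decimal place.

4.5

N = 361808; weights Wₕ = Nₕ/N = (0.2152, 0.1307, 0.3352, 0.2158, 0.1031).
x̄_st = Σ Wₕ·x̄ₕ = 0.2152·9 + 0.1307·6 + 0.3352·3 + 0.2158·2 + 0.1031·3 ≈ 4.468...
→ 4.5.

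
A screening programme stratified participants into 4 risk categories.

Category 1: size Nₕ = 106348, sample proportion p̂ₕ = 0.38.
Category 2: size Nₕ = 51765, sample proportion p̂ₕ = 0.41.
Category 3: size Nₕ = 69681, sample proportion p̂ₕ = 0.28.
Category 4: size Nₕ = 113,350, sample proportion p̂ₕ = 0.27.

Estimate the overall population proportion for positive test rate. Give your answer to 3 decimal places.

N = 106348 + 51765 + 69681 + 113350 = 341144.
Overall proportion = Σ (Nₕ/N)·p̂ₕ.
Σ Nₕp̂ₕ = 40412.24 + 21223.65 + 19510.68 + 30604.5 = 111751.07.
111751.07 / 341144 = 0.32758... → 0.328.

0.328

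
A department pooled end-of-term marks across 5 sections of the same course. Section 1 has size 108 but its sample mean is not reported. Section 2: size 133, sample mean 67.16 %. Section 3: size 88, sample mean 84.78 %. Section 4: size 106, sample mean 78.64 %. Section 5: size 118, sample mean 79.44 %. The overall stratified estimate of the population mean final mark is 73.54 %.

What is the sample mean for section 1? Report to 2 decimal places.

N = 108 + 133 + 88 + 106 + 118 = 553.
Overall total = μ·N = 73.54·553 = 40667.62.
Subtract the known strata: 133·67.16 + 88·84.78 + 106·78.64 + 118·79.44 = 34102.68.
Remaining total for section 1: 40667.62 − 34102.68 = 6564.94.
Divide by its size: 6564.94 / 108 = 60.7865... → 60.79.

60.79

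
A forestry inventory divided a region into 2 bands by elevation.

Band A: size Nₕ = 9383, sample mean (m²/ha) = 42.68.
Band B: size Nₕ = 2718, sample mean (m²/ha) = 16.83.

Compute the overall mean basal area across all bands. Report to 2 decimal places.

36.87

x̄_st = (Σ Nₕx̄ₕ) / (Σ Nₕ) = (9383·42.68 + 2718·16.83) / 12101
= 446210.38 / 12101 = 36.8738... → 36.87.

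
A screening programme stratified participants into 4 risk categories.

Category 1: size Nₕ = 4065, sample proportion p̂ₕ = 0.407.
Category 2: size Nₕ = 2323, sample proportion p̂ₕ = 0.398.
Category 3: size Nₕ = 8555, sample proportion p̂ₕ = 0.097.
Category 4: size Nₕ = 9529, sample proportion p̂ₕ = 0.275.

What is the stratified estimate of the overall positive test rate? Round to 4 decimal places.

0.2464

Wₕ = Nₕ/N with N = 24472: 0.1661, 0.0949, 0.3496, 0.3894.
p̂_st = 0.1661·0.407 + 0.0949·0.398 + 0.3496·0.097 + 0.3894·0.275 ≈ 0.246376... → 0.2464.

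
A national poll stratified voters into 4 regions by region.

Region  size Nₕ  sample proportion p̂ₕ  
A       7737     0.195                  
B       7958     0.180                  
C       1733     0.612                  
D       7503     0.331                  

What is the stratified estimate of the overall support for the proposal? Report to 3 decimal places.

0.260

N = 7737 + 7958 + 1733 + 7503 = 24931.
Overall proportion = Σ (Nₕ/N)·p̂ₕ.
Σ Nₕp̂ₕ = 1508.715 + 1432.44 + 1060.596 + 2483.493 = 6485.244.
6485.244 / 24931 = 0.26013... → 0.260.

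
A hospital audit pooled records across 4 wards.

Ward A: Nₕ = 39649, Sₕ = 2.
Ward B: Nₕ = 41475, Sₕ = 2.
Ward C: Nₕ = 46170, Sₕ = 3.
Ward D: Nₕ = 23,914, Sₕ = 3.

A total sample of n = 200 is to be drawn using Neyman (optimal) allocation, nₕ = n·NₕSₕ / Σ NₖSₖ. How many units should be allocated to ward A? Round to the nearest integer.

43

A: NₕSₕ = 39649·2 = 79298
B: NₕSₕ = 41475·2 = 82950
C: NₕSₕ = 46170·3 = 138510
D: NₕSₕ = 23914·3 = 71742
Σ NₕSₕ = 372500.
n_A = 200·79298/372500 = 42.576... → 43.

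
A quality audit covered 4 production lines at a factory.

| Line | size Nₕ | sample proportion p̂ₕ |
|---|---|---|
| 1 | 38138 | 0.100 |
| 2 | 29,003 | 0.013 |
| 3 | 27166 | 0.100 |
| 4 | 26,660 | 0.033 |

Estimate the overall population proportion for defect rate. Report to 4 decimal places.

0.0644

N = 38138 + 29003 + 27166 + 26660 = 120967.
Overall proportion = Σ (Nₕ/N)·p̂ₕ.
Σ Nₕp̂ₕ = 3813.8 + 377.039 + 2716.6 + 879.78 = 7787.219.
7787.219 / 120967 = 0.064375... → 0.0644.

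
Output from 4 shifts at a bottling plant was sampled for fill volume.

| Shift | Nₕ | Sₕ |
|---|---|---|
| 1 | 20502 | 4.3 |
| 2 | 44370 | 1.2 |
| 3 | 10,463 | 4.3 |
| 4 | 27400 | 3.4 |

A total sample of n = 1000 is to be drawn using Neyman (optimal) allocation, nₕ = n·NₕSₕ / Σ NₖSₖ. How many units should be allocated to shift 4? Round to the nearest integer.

333

1: NₕSₕ = 20502·4.3 = 88158.6
2: NₕSₕ = 44370·1.2 = 53244
3: NₕSₕ = 10463·4.3 = 44990.9
4: NₕSₕ = 27400·3.4 = 93160
Σ NₕSₕ = 279553.5.
n_4 = 1000·93160/279553.5 = 333.246... → 333.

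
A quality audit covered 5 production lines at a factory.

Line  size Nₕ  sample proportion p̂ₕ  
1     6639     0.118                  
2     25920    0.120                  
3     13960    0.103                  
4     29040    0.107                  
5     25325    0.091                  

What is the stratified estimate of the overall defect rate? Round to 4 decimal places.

0.1065

N = 6639 + 25920 + 13960 + 29040 + 25325 = 100884.
Overall proportion = Σ (Nₕ/N)·p̂ₕ.
Σ Nₕp̂ₕ = 783.402 + 3110.4 + 1437.88 + 3107.28 + 2304.575 = 10743.537.
10743.537 / 100884 = 0.106494... → 0.1065.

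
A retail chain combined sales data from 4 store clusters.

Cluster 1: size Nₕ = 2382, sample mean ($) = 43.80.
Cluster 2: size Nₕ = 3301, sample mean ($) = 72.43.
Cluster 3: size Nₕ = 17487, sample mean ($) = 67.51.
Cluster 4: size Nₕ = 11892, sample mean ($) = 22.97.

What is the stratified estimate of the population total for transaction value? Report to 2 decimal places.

1797129.64

1: 2382·43.80 = 104331.6
2: 3301·72.43 = 239091.43
3: 17487·67.51 = 1180547.37
4: 11892·22.97 = 273159.24
τ̂ = Σ Nₕx̄ₕ = 1797129.64.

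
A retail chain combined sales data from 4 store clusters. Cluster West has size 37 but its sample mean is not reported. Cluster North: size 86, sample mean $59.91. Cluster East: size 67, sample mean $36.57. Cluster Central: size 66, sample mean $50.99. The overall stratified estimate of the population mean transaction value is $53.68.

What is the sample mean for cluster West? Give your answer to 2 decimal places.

74.98

Σ Nₕx̄ₕ = N·μ, so 37·x̄_West = 256·53.68 − (86·59.91 + 67·36.57 + 66·50.99).
= 13742.08 − 10967.79 = 2774.29.
x̄_West = 2774.29 / 37 = 74.9808... → 74.98.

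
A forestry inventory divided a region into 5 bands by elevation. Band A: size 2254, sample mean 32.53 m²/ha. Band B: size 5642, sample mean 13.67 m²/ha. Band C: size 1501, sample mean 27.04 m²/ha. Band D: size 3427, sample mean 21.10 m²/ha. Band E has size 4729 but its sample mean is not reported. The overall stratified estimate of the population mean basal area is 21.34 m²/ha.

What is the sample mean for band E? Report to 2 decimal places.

23.52

N = 2254 + 5642 + 1501 + 3427 + 4729 = 17553.
Overall total = μ·N = 21.34·17553 = 374581.02.
Subtract the known strata: 2254·32.53 + 5642·13.67 + 1501·27.04 + 3427·21.10 = 263345.5.
Remaining total for band E: 374581.02 − 263345.5 = 111235.52.
Divide by its size: 111235.52 / 4729 = 23.5220... → 23.52.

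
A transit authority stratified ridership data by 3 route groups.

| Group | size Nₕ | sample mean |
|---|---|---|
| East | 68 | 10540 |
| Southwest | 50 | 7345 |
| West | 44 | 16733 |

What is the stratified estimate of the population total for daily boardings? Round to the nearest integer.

1820222

Population total = Σ Nₕ·x̄ₕ (each stratum's size times its mean).
68·10540 + 50·7345 + 44·16733 = 716720 + 367250 + 736252 = 1820222.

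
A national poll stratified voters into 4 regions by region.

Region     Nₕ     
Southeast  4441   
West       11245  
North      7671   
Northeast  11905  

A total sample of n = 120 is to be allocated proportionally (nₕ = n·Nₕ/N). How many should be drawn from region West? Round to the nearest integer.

N = 4441 + 11245 + 7671 + 11905 = 35262.
n_West = 120·11245/35262 = 38.268... → 38.

38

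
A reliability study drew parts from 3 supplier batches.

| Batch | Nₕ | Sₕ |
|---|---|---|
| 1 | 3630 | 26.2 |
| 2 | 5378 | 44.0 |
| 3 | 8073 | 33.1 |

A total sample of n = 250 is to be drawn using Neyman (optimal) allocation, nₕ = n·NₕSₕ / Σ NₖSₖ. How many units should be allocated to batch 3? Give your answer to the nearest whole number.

1: NₕSₕ = 3630·26.2 = 95106
2: NₕSₕ = 5378·44.0 = 236632
3: NₕSₕ = 8073·33.1 = 267216.3
Σ NₕSₕ = 598954.3.
n_3 = 250·267216.3/598954.3 = 111.535... → 112.

112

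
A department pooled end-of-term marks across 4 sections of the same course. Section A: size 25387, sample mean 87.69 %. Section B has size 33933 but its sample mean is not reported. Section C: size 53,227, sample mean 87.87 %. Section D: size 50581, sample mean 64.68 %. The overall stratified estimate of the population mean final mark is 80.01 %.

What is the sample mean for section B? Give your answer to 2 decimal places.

84.79

Σ Nₕx̄ₕ = N·μ, so 33933·x̄_B = 163128·80.01 − (25387·87.69 + 53227·87.87 + 50581·64.68).
= 13051871.28 − 10174821.6 = 2877049.68.
x̄_B = 2877049.68 / 33933 = 84.7862... → 84.79.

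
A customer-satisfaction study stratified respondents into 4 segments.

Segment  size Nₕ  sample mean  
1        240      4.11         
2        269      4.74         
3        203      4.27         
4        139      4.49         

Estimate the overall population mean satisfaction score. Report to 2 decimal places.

4.41

N = 851; weights Wₕ = Nₕ/N = (0.2820, 0.3161, 0.2385, 0.1633).
x̄_st = Σ Wₕ·x̄ₕ = 0.2820·4.11 + 0.3161·4.74 + 0.2385·4.27 + 0.1633·4.49 ≈ 4.4094...
→ 4.41.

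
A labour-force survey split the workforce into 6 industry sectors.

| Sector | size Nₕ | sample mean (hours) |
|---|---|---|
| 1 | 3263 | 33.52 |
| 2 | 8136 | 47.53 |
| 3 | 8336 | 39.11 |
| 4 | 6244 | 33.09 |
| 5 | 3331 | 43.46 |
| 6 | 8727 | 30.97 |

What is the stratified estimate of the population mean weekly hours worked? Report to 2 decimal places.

37.96

N = 3263 + 8136 + 8336 + 6244 + 3331 + 8727 = 38037.
The stratified mean weights each stratum mean by its population share Nₕ/N.
Σ Nₕx̄ₕ = 3263·33.52 + 8136·47.53 + 8336·39.11 + 6244·33.09 + 3331·43.46 + 8727·30.97 = 109375.76 + 386704.08 + 326020.96 + 206613.96 + 144765.26 + 270275.19 = 1443755.21.
Divide by N: 1443755.21 / 38037 = 37.9566... → 37.96.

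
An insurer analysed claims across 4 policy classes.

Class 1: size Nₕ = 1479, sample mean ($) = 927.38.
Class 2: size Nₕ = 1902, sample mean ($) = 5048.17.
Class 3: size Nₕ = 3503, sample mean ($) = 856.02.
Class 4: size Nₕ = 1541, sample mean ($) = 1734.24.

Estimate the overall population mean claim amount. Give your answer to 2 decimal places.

N = 1479 + 1902 + 3503 + 1541 = 8425.
The stratified mean weights each stratum mean by its population share Nₕ/N.
Σ Nₕx̄ₕ = 1479·927.38 + 1902·5048.17 + 3503·856.02 + 1541·1734.24 = 1371595.02 + 9601619.34 + 2998638.06 + 2672463.84 = 16644316.26.
Divide by N: 16644316.26 / 8425 = 1975.5865... → 1975.59.

1975.59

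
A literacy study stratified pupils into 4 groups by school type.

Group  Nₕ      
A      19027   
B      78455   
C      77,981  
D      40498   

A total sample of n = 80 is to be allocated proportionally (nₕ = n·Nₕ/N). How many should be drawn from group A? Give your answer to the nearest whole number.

7

N = 19027 + 78455 + 77981 + 40498 = 215961.
n_A = 80·19027/215961 = 7.048... → 7.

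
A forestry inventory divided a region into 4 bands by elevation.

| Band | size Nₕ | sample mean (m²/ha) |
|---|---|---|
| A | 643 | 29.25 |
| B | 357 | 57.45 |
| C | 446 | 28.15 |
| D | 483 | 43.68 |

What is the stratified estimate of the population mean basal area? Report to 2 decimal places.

37.83

N = 1929; weights Wₕ = Nₕ/N = (0.3333, 0.1851, 0.2312, 0.2504).
x̄_st = Σ Wₕ·x̄ₕ = 0.3333·29.25 + 0.1851·57.45 + 0.2312·28.15 + 0.2504·43.68 ≈ 37.8278...
→ 37.83.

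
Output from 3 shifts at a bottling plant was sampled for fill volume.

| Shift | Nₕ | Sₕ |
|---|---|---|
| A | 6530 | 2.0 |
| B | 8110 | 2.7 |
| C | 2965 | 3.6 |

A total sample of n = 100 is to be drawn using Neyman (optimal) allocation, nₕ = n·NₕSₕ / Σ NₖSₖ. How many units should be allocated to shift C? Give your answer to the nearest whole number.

23

A: NₕSₕ = 6530·2.0 = 13060
B: NₕSₕ = 8110·2.7 = 21897
C: NₕSₕ = 2965·3.6 = 10674
Σ NₕSₕ = 45631.
n_C = 100·10674/45631 = 23.392... → 23.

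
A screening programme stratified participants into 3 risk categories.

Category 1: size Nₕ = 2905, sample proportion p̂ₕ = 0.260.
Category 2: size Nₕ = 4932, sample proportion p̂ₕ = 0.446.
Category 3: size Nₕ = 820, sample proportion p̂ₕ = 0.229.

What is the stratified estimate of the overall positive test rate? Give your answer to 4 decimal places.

Wₕ = Nₕ/N with N = 8657: 0.3356, 0.5697, 0.0947.
p̂_st = 0.3356·0.260 + 0.5697·0.446 + 0.0947·0.229 ≈ 0.363030... → 0.3630.

0.3630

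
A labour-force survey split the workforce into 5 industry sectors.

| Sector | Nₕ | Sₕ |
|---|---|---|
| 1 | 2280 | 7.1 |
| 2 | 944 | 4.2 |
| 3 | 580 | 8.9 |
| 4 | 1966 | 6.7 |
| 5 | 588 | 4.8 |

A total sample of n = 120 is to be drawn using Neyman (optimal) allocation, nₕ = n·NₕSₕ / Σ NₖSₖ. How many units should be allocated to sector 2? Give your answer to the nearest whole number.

1: NₕSₕ = 2280·7.1 = 16188
2: NₕSₕ = 944·4.2 = 3964.8
3: NₕSₕ = 580·8.9 = 5162
4: NₕSₕ = 1966·6.7 = 13172.2
5: NₕSₕ = 588·4.8 = 2822.4
Σ NₕSₕ = 41309.4.
n_2 = 120·3964.8/41309.4 = 11.517... → 12.

12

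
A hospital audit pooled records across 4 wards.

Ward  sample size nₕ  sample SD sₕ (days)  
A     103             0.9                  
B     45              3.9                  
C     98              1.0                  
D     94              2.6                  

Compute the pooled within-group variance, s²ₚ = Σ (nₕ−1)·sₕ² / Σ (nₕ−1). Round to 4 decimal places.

A: (103−1)·0.9² = 102·0.81 = 82.62
B: (45−1)·3.9² = 44·15.21 = 669.24
C: (98−1)·1.0² = 97·1 = 97
D: (94−1)·2.6² = 93·6.76 = 628.68
Numerator = 1477.54; denominator = Σ(nₕ−1) = 336.
s²ₚ = 1477.54/336 = 4.397440... → 4.3974.

4.3974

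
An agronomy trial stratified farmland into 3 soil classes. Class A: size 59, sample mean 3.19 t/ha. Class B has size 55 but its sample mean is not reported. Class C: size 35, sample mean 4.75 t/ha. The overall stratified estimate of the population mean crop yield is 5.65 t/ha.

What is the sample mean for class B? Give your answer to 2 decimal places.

N = 59 + 55 + 35 = 149.
Overall total = μ·N = 5.65·149 = 841.85.
Subtract the known strata: 59·3.19 + 35·4.75 = 354.46.
Remaining total for class B: 841.85 − 354.46 = 487.39.
Divide by its size: 487.39 / 55 = 8.8616... → 8.86.

8.86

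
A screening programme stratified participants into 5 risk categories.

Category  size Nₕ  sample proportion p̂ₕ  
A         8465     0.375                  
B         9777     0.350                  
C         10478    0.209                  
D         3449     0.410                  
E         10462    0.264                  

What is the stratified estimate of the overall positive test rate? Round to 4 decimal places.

N = 8465 + 9777 + 10478 + 3449 + 10462 = 42631.
Overall proportion = Σ (Nₕ/N)·p̂ₕ.
Σ Nₕp̂ₕ = 3174.375 + 3421.95 + 2189.902 + 1414.09 + 2761.968 = 12962.285.
12962.285 / 42631 = 0.304058... → 0.3041.

0.3041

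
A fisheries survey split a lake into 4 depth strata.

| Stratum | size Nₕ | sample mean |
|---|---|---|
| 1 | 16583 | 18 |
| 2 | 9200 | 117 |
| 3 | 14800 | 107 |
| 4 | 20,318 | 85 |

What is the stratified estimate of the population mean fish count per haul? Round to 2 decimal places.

x̄_st = (Σ Nₕx̄ₕ) / (Σ Nₕ) = (16583·18 + 9200·117 + 14800·107 + 20318·85) / 60901
= 4685524 / 60901 = 76.9367... → 76.94.

76.94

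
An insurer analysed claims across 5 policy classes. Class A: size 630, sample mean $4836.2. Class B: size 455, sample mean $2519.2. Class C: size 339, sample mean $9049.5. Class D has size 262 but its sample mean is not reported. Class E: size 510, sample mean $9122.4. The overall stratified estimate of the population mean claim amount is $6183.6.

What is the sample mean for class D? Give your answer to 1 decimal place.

6358.5

Σ Nₕx̄ₕ = N·μ, so 262·x̄_D = 2196·6183.6 − (630·4836.2 + 455·2519.2 + 339·9049.5 + 510·9122.4).
= 13579185.6 − 11913246.5 = 1665939.1.
x̄_D = 1665939.1 / 262 = 6358.546... → 6358.5.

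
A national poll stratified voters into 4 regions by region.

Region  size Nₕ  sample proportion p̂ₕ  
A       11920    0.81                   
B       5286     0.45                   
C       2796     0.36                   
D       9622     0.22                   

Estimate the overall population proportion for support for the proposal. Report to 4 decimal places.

N = 11920 + 5286 + 2796 + 9622 = 29624.
Overall proportion = Σ (Nₕ/N)·p̂ₕ.
Σ Nₕp̂ₕ = 9655.2 + 2378.7 + 1006.56 + 2116.84 = 15157.3.
15157.3 / 29624 = 0.511656... → 0.5117.

0.5117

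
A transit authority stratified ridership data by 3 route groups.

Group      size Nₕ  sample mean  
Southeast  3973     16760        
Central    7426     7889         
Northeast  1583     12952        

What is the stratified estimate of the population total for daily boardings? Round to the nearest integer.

Population total = Σ Nₕ·x̄ₕ (each stratum's size times its mean).
3973·16760 + 7426·7889 + 1583·12952 = 66587480 + 58583714 + 20503016 = 145674210.

145674210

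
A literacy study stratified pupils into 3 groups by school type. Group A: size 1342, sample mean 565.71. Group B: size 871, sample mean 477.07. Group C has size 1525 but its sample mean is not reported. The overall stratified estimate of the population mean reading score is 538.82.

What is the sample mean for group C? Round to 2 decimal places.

Σ Nₕx̄ₕ = N·μ, so 1525·x̄_C = 3738·538.82 − (1342·565.71 + 871·477.07).
= 2014109.16 − 1174710.79 = 839398.37.
x̄_C = 839398.37 / 1525 = 550.4252... → 550.43.

550.43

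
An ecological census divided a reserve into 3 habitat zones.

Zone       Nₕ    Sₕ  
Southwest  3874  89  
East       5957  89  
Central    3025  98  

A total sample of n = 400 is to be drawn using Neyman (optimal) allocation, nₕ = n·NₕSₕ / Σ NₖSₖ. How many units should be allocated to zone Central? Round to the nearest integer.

101

Σ NₕSₕ = 3874·89 + 5957·89 + 3025·98 = 1171409.
Share for Central: 296450/1171409 = 0.25307.
n_Central = 400 × 0.25307 = 101.229... → 101.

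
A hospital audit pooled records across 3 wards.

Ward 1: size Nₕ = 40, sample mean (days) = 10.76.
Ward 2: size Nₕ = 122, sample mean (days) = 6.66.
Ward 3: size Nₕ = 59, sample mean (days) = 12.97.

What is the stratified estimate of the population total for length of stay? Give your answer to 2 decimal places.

2008.15

1: 40·10.76 = 430.4
2: 122·6.66 = 812.52
3: 59·12.97 = 765.23
τ̂ = Σ Nₕx̄ₕ = 2008.15.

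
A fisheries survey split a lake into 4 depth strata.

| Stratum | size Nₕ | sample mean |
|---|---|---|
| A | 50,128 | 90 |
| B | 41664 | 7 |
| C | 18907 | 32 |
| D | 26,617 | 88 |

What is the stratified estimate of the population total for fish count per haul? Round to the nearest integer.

7750488

A: 50128·90 = 4511520
B: 41664·7 = 291648
C: 18907·32 = 605024
D: 26617·88 = 2342296
τ̂ = Σ Nₕx̄ₕ = 7750488.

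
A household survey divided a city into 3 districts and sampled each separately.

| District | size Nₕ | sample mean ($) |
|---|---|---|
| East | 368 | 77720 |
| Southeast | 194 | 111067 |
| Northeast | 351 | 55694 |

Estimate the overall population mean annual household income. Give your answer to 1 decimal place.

x̄_st = (Σ Nₕx̄ₕ) / (Σ Nₕ) = (368·77720 + 194·111067 + 351·55694) / 913
= 69696552 / 913 = 76337.954... → 76338.0.

76338.0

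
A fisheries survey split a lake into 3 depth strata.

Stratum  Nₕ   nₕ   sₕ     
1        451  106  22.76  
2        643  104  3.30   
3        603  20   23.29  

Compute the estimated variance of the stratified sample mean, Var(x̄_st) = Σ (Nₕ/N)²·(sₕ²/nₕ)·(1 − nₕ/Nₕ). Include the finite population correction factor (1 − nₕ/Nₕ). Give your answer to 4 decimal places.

3.5874

N = 1697; Wₕ = Nₕ/N.
stratum 1: (451/1697)²·22.76²/106·(1 − 106/451) = 0.2640405
stratum 2: (643/1697)²·3.30²/104·(1 − 104/643) = 0.0126017
stratum 3: (603/1697)²·23.29²/20·(1 − 20/603) = 3.3107864
Sum = 3.5874287 → 3.5874.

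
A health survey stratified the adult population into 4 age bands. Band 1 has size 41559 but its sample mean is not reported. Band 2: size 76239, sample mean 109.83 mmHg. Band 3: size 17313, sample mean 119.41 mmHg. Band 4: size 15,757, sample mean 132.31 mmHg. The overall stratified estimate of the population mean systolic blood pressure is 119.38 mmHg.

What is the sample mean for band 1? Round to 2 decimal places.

N = 41559 + 76239 + 17313 + 15757 = 150868.
Overall total = μ·N = 119.38·150868 = 18010621.84.
Subtract the known strata: 76239·109.83 + 17313·119.41 + 15757·132.31 = 12525483.37.
Remaining total for band 1: 18010621.84 − 12525483.37 = 5485138.47.
Divide by its size: 5485138.47 / 41559 = 131.9844... → 131.98.

131.98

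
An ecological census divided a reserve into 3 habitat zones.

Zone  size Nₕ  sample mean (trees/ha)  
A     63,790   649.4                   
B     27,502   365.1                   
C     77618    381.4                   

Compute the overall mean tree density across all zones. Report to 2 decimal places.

479.96

N = 63790 + 27502 + 77618 = 168910.
Overall mean = Σ (Nₕ/N)·x̄ₕ — weight by population share, not a simple average.
Σ Nₕx̄ₕ = 63790·649.4 + 27502·365.1 + 77618·381.4 = 41425226 + 10040980.2 + 29603505.2 = 81069711.4.
Divide by N: 81069711.4 / 168910 = 479.9580... → 479.96.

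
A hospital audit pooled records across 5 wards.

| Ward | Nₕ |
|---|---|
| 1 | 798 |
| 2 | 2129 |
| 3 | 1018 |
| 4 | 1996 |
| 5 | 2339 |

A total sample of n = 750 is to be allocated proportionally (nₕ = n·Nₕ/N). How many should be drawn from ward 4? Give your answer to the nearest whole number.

N = 798 + 2129 + 1018 + 1996 + 2339 = 8280.
n_4 = 750·1996/8280 = 180.797... → 181.

181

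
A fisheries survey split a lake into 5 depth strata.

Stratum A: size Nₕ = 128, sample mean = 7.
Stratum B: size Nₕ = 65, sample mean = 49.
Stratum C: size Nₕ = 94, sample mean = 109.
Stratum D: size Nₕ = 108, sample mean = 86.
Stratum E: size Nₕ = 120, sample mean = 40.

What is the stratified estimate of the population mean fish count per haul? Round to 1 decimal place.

55.2

N = 128 + 65 + 94 + 108 + 120 = 515.
The stratified mean weights each stratum mean by its population share Nₕ/N.
Σ Nₕx̄ₕ = 128·7 + 65·49 + 94·109 + 108·86 + 120·40 = 896 + 3185 + 10246 + 9288 + 4800 = 28415.
Divide by N: 28415 / 515 = 55.175... → 55.2.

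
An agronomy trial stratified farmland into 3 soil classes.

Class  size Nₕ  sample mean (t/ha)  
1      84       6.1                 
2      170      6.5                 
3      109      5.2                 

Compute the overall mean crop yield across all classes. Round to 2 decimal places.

6.02

N = 84 + 170 + 109 = 363.
Weight each subgroup mean by Nₕ/N and sum.
Σ Nₕx̄ₕ = 84·6.1 + 170·6.5 + 109·5.2 = 512.4 + 1105 + 566.8 = 2184.2.
Divide by N: 2184.2 / 363 = 6.0171... → 6.02.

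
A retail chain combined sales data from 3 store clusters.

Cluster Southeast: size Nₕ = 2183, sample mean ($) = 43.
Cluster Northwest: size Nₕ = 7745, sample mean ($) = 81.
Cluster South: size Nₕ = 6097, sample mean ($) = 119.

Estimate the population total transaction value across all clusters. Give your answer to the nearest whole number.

1446757

Southeast: 2183·43 = 93869
Northwest: 7745·81 = 627345
South: 6097·119 = 725543
τ̂ = Σ Nₕx̄ₕ = 1446757.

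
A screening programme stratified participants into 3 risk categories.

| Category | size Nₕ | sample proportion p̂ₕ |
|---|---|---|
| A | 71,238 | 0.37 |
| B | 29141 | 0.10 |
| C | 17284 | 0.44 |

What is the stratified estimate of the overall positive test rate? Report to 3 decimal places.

0.313

N = 71238 + 29141 + 17284 = 117663.
Overall proportion = Σ (Nₕ/N)·p̂ₕ.
Σ Nₕp̂ₕ = 26358.06 + 2914.1 + 7604.96 = 36877.12.
36877.12 / 117663 = 0.31341... → 0.313.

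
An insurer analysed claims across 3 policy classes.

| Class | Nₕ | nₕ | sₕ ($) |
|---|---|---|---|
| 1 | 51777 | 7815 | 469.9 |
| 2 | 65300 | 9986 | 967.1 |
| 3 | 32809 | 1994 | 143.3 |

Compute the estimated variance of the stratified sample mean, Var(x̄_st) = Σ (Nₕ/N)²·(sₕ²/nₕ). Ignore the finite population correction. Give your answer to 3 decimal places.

21.642

N = 149886; Wₕ = Nₕ/N.
class 1: (51777/149886)²·469.9²/7815 = 3.371581
class 2: (65300/149886)²·967.1²/9986 = 17.776875
class 3: (32809/149886)²·143.3²/1994 = 0.493436
Sum = 21.641892 → 21.642.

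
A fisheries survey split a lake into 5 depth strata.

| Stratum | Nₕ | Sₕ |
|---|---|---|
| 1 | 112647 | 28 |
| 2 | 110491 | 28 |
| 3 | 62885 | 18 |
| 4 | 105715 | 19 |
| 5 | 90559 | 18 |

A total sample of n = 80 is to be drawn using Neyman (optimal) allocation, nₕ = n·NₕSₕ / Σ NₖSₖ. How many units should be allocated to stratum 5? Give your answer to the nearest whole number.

12

1: NₕSₕ = 112647·28 = 3154116
2: NₕSₕ = 110491·28 = 3093748
3: NₕSₕ = 62885·18 = 1131930
4: NₕSₕ = 105715·19 = 2008585
5: NₕSₕ = 90559·18 = 1630062
Σ NₕSₕ = 11018441.
n_5 = 80·1630062/11018441 = 11.835... → 12.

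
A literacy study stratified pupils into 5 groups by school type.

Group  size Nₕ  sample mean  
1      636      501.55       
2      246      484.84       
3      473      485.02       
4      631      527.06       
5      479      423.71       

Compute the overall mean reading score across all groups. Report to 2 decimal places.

N = 2465; weights Wₕ = Nₕ/N = (0.2580, 0.0998, 0.1919, 0.2560, 0.1943).
x̄_st = Σ Wₕ·x̄ₕ = 0.2580·501.55 + 0.0998·484.84 + 0.1919·485.02 + 0.2560·527.06 + 0.1943·423.71 ≈ 488.1147...
→ 488.11.

488.11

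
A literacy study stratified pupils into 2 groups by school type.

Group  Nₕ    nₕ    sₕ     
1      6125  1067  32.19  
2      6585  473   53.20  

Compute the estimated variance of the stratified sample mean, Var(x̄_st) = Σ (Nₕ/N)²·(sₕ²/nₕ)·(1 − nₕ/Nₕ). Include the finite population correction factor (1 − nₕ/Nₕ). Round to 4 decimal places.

N = 12710; Wₕ = Nₕ/N.
group 1: (6125/12710)²·32.19²/1067·(1 − 1067/6125) = 0.1862393
group 2: (6585/12710)²·53.20²/473·(1 − 473/6585) = 1.4907683
Sum = 1.6770076 → 1.6770.

1.6770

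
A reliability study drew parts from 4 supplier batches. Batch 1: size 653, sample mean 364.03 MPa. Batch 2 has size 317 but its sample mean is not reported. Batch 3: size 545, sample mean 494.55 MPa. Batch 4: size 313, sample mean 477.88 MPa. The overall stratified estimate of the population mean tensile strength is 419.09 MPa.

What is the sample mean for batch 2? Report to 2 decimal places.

N = 653 + 317 + 545 + 313 = 1828.
Overall total = μ·N = 419.09·1828 = 766096.52.
Subtract the known strata: 653·364.03 + 545·494.55 + 313·477.88 = 656817.78.
Remaining total for batch 2: 766096.52 − 656817.78 = 109278.74.
Divide by its size: 109278.74 / 317 = 344.7279... → 344.73.

344.73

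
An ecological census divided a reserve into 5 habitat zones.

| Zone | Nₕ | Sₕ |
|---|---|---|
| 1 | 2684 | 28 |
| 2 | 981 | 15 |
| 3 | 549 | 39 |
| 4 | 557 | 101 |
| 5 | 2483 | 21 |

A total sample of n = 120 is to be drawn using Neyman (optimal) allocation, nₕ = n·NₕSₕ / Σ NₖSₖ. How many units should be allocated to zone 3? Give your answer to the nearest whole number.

Σ NₕSₕ = 2684·28 + 981·15 + 549·39 + 557·101 + 2483·21 = 219678.
Share for 3: 21411/219678 = 0.09747.
n_3 = 120 × 0.09747 = 11.696... → 12.

12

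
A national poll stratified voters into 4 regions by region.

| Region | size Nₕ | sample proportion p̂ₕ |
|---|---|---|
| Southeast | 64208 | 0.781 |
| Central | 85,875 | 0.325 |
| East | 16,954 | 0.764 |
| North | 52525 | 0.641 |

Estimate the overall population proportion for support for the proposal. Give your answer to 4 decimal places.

N = 64208 + 85875 + 16954 + 52525 = 219562.
Overall proportion = Σ (Nₕ/N)·p̂ₕ.
Σ Nₕp̂ₕ = 50146.448 + 27909.375 + 12952.856 + 33668.525 = 124677.204.
124677.204 / 219562 = 0.567845... → 0.5678.

0.5678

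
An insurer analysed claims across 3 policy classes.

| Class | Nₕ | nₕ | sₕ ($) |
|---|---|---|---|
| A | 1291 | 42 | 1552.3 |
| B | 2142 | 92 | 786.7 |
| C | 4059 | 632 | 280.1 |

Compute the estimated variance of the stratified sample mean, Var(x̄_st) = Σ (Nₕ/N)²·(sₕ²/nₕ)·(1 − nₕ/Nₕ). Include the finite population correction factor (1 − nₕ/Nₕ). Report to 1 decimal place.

N = 7492; Wₕ = Nₕ/N.
class A: (1291/7492)²·1552.3²/42·(1 − 42/1291) = 1648.1441
class B: (2142/7492)²·786.7²/92·(1 − 92/2142) = 526.2696
class C: (4059/7492)²·280.1²/632·(1 − 632/4059) = 30.7643
Sum = 2205.1779 → 2205.2.

2205.2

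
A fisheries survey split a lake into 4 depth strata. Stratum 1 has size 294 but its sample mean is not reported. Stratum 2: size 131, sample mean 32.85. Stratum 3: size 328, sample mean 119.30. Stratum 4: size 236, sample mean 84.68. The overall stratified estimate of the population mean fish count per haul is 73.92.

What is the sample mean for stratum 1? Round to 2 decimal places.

32.95

Σ Nₕx̄ₕ = N·μ, so 294·x̄_1 = 989·73.92 − (131·32.85 + 328·119.30 + 236·84.68).
= 73106.88 − 63418.23 = 9688.65.
x̄_1 = 9688.65 / 294 = 32.9546... → 32.95.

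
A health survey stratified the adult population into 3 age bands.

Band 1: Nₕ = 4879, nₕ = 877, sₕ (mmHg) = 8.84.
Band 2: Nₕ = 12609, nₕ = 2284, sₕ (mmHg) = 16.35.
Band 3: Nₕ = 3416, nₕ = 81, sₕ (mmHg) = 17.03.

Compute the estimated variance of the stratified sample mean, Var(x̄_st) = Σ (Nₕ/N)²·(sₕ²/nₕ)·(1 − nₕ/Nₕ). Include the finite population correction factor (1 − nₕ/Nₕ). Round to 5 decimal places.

0.13220

N = 20904. Term for each stratum: Wₕ²sₕ²/nₕ·(1−nₕ/Nₕ).
Var(x̄_st) = 0.00398157 + 0.03486995 + 0.09334675 = 0.13219826 → 0.13220.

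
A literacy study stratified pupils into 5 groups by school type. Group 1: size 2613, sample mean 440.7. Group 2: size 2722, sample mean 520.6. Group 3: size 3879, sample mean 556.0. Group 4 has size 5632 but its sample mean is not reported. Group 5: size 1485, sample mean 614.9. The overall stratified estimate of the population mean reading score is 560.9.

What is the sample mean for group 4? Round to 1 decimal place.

625.3

N = 2613 + 2722 + 3879 + 5632 + 1485 = 16331.
Overall total = μ·N = 560.9·16331 = 9160057.9.
Subtract the known strata: 2613·440.7 + 2722·520.6 + 3879·556.0 + 1485·614.9 = 5638472.8.
Remaining total for group 4: 9160057.9 − 5638472.8 = 3521585.1.
Divide by its size: 3521585.1 / 5632 = 625.281... → 625.3.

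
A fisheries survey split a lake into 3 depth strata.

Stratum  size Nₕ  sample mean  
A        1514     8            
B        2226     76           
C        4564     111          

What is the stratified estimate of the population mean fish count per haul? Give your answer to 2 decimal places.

82.84

N = 8304; weights Wₕ = Nₕ/N = (0.1823, 0.2681, 0.5496).
x̄_st = Σ Wₕ·x̄ₕ = 0.1823·8 + 0.2681·76 + 0.5496·111 ≈ 82.8386...
→ 82.84.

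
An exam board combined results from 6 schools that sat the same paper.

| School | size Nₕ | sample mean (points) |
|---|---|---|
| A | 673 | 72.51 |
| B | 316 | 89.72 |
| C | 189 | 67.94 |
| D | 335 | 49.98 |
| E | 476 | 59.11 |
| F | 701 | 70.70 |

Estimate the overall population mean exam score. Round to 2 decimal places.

N = 2690; weights Wₕ = Nₕ/N = (0.2502, 0.1175, 0.0703, 0.1245, 0.1770, 0.2606).
x̄_st = Σ Wₕ·x̄ₕ = 0.2502·72.51 + 0.1175·89.72 + 0.0703·67.94 + 0.1245·49.98 + 0.1770·59.11 + 0.2606·70.70 ≈ 68.5620...
→ 68.56.

68.56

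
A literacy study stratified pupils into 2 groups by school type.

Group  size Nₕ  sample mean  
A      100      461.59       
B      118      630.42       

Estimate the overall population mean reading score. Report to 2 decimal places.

552.98

N = 218; weights Wₕ = Nₕ/N = (0.4587, 0.5413).
x̄_st = Σ Wₕ·x̄ₕ = 0.4587·461.59 + 0.5413·630.42 ≈ 552.9750...
→ 552.98.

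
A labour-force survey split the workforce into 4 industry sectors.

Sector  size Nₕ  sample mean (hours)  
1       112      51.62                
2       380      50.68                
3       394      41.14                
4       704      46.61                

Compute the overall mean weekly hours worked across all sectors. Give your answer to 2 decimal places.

46.58

x̄_st = (Σ Nₕx̄ₕ) / (Σ Nₕ) = (112·51.62 + 380·50.68 + 394·41.14 + 704·46.61) / 1590
= 74062.44 / 1590 = 46.5802... → 46.58.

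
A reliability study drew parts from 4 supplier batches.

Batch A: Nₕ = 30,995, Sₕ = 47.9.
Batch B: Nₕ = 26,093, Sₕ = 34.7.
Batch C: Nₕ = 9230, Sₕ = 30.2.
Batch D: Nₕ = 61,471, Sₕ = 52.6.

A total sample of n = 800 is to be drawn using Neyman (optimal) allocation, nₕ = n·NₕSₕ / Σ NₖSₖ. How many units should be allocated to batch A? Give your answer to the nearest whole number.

A: NₕSₕ = 30995·47.9 = 1484660.5
B: NₕSₕ = 26093·34.7 = 905427.1
C: NₕSₕ = 9230·30.2 = 278746
D: NₕSₕ = 61471·52.6 = 3233374.6
Σ NₕSₕ = 5902208.2.
n_A = 800·1484660.5/5902208.2 = 201.235... → 201.

201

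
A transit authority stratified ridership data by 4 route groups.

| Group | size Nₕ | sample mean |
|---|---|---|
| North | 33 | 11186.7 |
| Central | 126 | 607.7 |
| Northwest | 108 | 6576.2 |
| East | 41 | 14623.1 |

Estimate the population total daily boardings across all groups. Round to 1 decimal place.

Estimate total by summing Nₕ·x̄ₕ over strata.
33·11186.7 + 126·607.7 + 108·6576.2 + 41·14623.1 = 369161.1 + 76570.2 + 710229.6 + 599547.1 = 1755508.0.

1755508.0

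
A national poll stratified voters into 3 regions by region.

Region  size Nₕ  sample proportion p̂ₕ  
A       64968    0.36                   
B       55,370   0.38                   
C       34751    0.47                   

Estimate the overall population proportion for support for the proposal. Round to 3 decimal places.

0.392

Wₕ = Nₕ/N with N = 155089: 0.4189, 0.3570, 0.2241.
p̂_st = 0.4189·0.36 + 0.3570·0.38 + 0.2241·0.47 ≈ 0.39179... → 0.392.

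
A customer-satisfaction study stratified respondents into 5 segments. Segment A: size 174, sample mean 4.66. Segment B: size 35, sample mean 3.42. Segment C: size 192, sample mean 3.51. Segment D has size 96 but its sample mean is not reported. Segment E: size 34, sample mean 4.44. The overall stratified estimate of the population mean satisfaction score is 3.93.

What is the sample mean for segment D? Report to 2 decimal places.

3.45

N = 174 + 35 + 192 + 96 + 34 = 531.
Overall total = μ·N = 3.93·531 = 2086.83.
Subtract the known strata: 174·4.66 + 35·3.42 + 192·3.51 + 34·4.44 = 1755.42.
Remaining total for segment D: 2086.83 − 1755.42 = 331.41.
Divide by its size: 331.41 / 96 = 3.4522... → 3.45.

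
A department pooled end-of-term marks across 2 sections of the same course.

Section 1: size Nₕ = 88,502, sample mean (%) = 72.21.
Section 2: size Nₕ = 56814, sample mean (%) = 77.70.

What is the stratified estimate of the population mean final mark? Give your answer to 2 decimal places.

N = 145316; weights Wₕ = Nₕ/N = (0.6090, 0.3910).
x̄_st = Σ Wₕ·x̄ₕ = 0.6090·72.21 + 0.3910·77.70 ≈ 74.3564...
→ 74.36.

74.36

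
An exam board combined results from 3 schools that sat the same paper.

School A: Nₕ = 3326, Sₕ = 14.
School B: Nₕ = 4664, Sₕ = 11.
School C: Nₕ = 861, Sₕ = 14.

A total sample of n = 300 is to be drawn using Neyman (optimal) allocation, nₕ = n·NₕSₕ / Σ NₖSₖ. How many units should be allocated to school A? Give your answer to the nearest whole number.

127

Σ NₕSₕ = 3326·14 + 4664·11 + 861·14 = 109922.
Share for A: 46564/109922 = 0.42361.
n_A = 300 × 0.42361 = 127.083... → 127.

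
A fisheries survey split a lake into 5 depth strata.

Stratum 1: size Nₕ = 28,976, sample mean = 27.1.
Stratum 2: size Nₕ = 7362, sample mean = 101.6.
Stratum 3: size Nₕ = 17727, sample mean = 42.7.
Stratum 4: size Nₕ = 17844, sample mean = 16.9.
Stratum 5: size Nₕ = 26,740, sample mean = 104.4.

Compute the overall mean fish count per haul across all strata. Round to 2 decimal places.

N = 28976 + 7362 + 17727 + 17844 + 26740 = 98649.
Overall mean = Σ (Nₕ/N)·x̄ₕ — weight by population share, not a simple average.
Σ Nₕx̄ₕ = 28976·27.1 + 7362·101.6 + 17727·42.7 + 17844·16.9 + 26740·104.4 = 785249.6 + 747979.2 + 756942.9 + 301563.6 + 2791656 = 5383391.3.
Divide by N: 5383391.3 / 98649 = 54.5712... → 54.57.

54.57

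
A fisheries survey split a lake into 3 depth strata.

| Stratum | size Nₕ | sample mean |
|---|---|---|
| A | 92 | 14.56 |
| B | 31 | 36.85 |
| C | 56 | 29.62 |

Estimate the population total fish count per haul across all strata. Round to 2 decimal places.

4140.59

A: 92·14.56 = 1339.52
B: 31·36.85 = 1142.35
C: 56·29.62 = 1658.72
τ̂ = Σ Nₕx̄ₕ = 4140.59.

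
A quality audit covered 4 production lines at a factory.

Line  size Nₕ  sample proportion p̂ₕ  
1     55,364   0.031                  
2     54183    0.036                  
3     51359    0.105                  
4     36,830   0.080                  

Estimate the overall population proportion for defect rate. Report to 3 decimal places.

N = 55364 + 54183 + 51359 + 36830 = 197736.
Overall proportion = Σ (Nₕ/N)·p̂ₕ.
Σ Nₕp̂ₕ = 1716.284 + 1950.588 + 5392.695 + 2946.4 = 12005.967.
12005.967 / 197736 = 0.06072... → 0.061.

0.061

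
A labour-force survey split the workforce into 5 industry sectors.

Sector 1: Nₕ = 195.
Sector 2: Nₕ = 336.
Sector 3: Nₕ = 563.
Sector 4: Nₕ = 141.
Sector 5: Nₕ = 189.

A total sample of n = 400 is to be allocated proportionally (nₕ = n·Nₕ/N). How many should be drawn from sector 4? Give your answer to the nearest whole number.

40

N = 195 + 336 + 563 + 141 + 189 = 1424.
n_4 = 400·141/1424 = 39.607... → 40.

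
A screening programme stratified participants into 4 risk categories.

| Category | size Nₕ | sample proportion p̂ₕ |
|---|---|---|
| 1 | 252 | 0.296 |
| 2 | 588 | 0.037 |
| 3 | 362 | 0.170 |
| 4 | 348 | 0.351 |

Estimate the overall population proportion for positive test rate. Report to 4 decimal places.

Wₕ = Nₕ/N with N = 1550: 0.1626, 0.3794, 0.2335, 0.2245.
p̂_st = 0.1626·0.296 + 0.3794·0.037 + 0.2335·0.170 + 0.2245·0.351 ≈ 0.180668... → 0.1807.

0.1807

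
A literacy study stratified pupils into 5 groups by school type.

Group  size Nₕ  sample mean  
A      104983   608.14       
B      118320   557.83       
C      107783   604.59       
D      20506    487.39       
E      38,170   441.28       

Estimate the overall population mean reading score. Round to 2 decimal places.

N = 389762; weights Wₕ = Nₕ/N = (0.2694, 0.3036, 0.2765, 0.0526, 0.0979).
x̄_st = Σ Wₕ·x̄ₕ = 0.2694·608.14 + 0.3036·557.83 + 0.2765·604.59 + 0.0526·487.39 + 0.0979·441.28 ≈ 569.1920...
→ 569.19.

569.19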